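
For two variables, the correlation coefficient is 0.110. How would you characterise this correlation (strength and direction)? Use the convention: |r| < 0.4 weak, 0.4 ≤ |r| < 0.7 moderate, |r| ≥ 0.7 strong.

r = 0.110 > 0 so the relationship is positive.
|r| = 0.110, which falls in the weak range.

weak positive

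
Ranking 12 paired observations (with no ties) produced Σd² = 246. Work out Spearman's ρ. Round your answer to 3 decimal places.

ρ = 1 − 6Σd² / [n(n²−1)] = 1 − 6×246 / (12×143)
  = 1 − 1476/1716 = 1 − 0.8601 ≈ 0.140

0.140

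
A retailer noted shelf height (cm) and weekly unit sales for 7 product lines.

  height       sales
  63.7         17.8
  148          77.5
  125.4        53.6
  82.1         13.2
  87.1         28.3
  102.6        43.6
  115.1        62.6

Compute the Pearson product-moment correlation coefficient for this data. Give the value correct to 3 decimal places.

n = 7, Σx = 724, Σy = 296.6, Σx² = 79788.44, Σy² = 15990.9, Σxy = 34552.57
nΣxy − ΣxΣy = 241867.99 − 214738.4 = 27129.59
nΣx² − (Σx)² = 558519.08 − 524176 = 34343.08; nΣy² − (Σy)² = 111936.3 − 87971.56 = 23964.74
r = 27129.59 / √(34343.08 × 23964.74) = 27129.59 / 28688.3771 ≈ 0.946

0.946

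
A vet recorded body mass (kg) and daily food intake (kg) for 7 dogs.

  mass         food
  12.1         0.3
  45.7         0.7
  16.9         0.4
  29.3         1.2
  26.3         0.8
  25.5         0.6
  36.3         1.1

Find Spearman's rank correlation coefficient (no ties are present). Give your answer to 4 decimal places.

0.7500

Rank mass: 1, 7, 2, 5, 4, 3, 6
Rank food: 1, 4, 2, 7, 5, 3, 6
d = rank(mass) − rank(food): 0, 3, 0, -2, -1, 0, 0; Σd² = 14
ρ = 1 − 6Σd² / [n(n²−1)] = 1 − 6×14 / (7×48) = 1 − 84/336 ≈ 0.7500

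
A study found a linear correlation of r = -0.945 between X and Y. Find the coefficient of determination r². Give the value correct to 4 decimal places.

0.8930

r² = (-0.945)² = 0.8930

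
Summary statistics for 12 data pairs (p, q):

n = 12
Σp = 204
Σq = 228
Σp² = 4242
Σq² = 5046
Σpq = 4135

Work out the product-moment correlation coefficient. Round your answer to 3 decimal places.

r = (nΣpq − ΣpΣq) / √[(nΣp² − (Σp)²)(nΣq² − (Σq)²)]
Numerator: 12×4135 − 204×228 = 3108
Denominator: √[(50904 − 41616)(60552 − 51984)] = √[9288 × 8568] = 8920.7390
r = 3108 / 8920.7390 ≈ 0.348

0.348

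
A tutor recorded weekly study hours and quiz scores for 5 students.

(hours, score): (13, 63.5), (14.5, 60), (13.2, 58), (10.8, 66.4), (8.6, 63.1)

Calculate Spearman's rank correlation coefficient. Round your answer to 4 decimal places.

-0.6000

Rank hours: 3, 5, 4, 2, 1
Rank score: 4, 2, 1, 5, 3
d = rank(hours) − rank(score): -1, 3, 3, -3, -2; Σd² = 32
ρ = 1 − 6Σd² / [n(n²−1)] = 1 − 6×32 / (5×24) = 1 − 192/120 ≈ -0.6000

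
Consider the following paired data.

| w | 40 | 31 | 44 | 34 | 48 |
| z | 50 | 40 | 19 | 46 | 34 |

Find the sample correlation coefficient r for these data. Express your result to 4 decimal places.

-0.5150

n = 5, Σw = 197, Σz = 189, Σw² = 7957, Σz² = 7733, Σwz = 7272
nΣwz − ΣwΣz = 36360 − 37233 = -873
nΣw² − (Σw)² = 39785 − 38809 = 976; nΣz² − (Σz)² = 38665 − 35721 = 2944
r = -873 / √(976 × 2944) = -873 / 1695.0941 ≈ -0.5150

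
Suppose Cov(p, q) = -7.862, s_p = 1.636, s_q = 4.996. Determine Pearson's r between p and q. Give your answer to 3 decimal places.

-0.962

r = Cov(p,q) / (s_p · s_q) = -7.862 / (1.636 × 4.996)
  = -7.862 / 8.1735 ≈ -0.962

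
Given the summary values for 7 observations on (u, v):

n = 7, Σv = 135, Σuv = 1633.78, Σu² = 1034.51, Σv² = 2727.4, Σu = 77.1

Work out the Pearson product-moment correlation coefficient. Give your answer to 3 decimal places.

r = (nΣuv − ΣuΣv) / √[(nΣu² − (Σu)²)(nΣv² − (Σv)²)]
Numerator: 7×1633.78 − 77.1×135 = 1027.96
Denominator: √[(7241.57 − 5944.41)(19091.8 − 18225)] = √[1297.16 × 866.8] = 1060.3671
r = 1027.96 / 1060.3671 ≈ 0.969

0.969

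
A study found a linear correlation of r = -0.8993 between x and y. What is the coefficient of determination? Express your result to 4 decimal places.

0.8087

r² = (-0.8993)² = 0.8087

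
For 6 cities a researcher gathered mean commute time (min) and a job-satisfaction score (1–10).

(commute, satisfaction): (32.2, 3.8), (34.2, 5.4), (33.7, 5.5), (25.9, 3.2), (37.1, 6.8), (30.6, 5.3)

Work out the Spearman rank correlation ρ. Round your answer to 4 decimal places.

Rank commute: 3, 5, 4, 1, 6, 2
Rank satisfaction: 2, 4, 5, 1, 6, 3
d = rank(commute) − rank(satisfaction): 1, 1, -1, 0, 0, -1; Σd² = 4
ρ = 1 − 6Σd² / [n(n²−1)] = 1 − 6×4 / (6×35) = 1 − 24/210 ≈ 0.8857

0.8857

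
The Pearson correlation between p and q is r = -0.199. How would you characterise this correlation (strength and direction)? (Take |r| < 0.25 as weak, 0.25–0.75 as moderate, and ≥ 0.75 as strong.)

weak negative

r = -0.199 < 0 so the relationship is negative.
|r| = 0.199, which falls in the weak range.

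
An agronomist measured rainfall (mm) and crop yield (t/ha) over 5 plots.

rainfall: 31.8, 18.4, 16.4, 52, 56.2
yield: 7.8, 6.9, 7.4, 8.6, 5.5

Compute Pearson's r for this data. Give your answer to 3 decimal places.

n = 5, Σx = 174.8, Σy = 36.2, Σx² = 7481.2, Σy² = 267.42, Σxy = 1252.66
nΣxy − ΣxΣy = 6263.3 − 6327.76 = -64.46
nΣx² − (Σx)² = 37406 − 30555.04 = 6850.96; nΣy² − (Σy)² = 1337.1 − 1310.44 = 26.66
r = -64.46 / √(6850.96 × 26.66) = -64.46 / 427.3717 ≈ -0.151

-0.151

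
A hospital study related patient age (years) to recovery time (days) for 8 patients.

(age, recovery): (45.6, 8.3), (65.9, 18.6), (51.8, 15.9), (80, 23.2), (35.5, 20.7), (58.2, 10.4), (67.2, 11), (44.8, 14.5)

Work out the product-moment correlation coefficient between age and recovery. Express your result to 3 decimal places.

0.246

n = 8, Σx = 449, Σy = 122.6, Σx² = 26675.78, Σy² = 2073.8, Σxy = 7012.77
nΣxy − ΣxΣy = 56102.16 − 55047.4 = 1054.76
nΣx² − (Σx)² = 213406.24 − 201601 = 11805.24; nΣy² − (Σy)² = 16590.4 − 15030.76 = 1559.64
r = 1054.76 / √(11805.24 × 1559.64) = 1054.76 / 4290.9119 ≈ 0.246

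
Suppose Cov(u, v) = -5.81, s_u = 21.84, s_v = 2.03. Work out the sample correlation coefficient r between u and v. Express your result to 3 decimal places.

r = Cov(u,v) / (s_u · s_v) = -5.81 / (21.84 × 2.03)
  = -5.81 / 44.3352 ≈ -0.131

-0.131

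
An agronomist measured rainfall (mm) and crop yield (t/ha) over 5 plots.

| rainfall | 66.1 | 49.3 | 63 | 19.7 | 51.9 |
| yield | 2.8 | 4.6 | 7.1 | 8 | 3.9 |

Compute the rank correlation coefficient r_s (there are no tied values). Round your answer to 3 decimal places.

Rank rainfall: 5, 2, 4, 1, 3
Rank yield: 1, 3, 4, 5, 2
d = rank(rainfall) − rank(yield): 4, -1, 0, -4, 1; Σd² = 34
ρ = 1 − 6Σd² / [n(n²−1)] = 1 − 6×34 / (5×24) = 1 − 204/120 ≈ -0.700

-0.700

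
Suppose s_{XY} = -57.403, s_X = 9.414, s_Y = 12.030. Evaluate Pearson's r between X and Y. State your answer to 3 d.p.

r = Cov(X,Y) / (s_X · s_Y) = -57.403 / (9.414 × 12.030)
  = -57.403 / 113.2504 ≈ -0.507

-0.507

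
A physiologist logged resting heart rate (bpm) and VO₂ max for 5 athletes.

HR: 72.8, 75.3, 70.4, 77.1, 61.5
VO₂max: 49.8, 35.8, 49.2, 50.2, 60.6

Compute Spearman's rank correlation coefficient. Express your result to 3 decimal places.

Rank HR: 3, 4, 2, 5, 1
Rank VO₂max: 3, 1, 2, 4, 5
d = rank(HR) − rank(VO₂max): 0, 3, 0, 1, -4; Σd² = 26
ρ = 1 − 6Σd² / [n(n²−1)] = 1 − 6×26 / (5×24) = 1 − 156/120 ≈ -0.300

-0.300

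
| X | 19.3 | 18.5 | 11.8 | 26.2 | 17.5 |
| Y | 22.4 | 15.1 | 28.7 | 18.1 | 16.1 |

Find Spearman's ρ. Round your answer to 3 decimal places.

Rank X: 4, 3, 1, 5, 2
Rank Y: 4, 1, 5, 3, 2
d = rank(X) − rank(Y): 0, 2, -4, 2, 0; Σd² = 24
ρ = 1 − 6Σd² / [n(n²−1)] = 1 − 6×24 / (5×24) = 1 − 144/120 ≈ -0.200

-0.200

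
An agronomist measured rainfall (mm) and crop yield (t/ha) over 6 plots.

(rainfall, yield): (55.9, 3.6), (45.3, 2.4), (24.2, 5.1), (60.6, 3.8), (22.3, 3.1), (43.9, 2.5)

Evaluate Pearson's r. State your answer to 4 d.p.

n = 6, Σx = 252.2, Σy = 20.5, Σx² = 11859.4, Σy² = 75.03, Σxy = 842.54
nΣxy − ΣxΣy = 5055.24 − 5170.1 = -114.86
nΣx² − (Σx)² = 71156.4 − 63604.84 = 7551.56; nΣy² − (Σy)² = 450.18 − 420.25 = 29.93
r = -114.86 / √(7551.56 × 29.93) = -114.86 / 475.4137 ≈ -0.2416

-0.2416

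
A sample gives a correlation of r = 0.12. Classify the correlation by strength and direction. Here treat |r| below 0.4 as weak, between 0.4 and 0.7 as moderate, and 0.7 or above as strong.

r = 0.12 > 0 so the relationship is positive.
|r| = 0.12, which falls in the weak range.

weak positive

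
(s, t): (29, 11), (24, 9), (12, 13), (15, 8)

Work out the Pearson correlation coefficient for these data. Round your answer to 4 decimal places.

-0.1718

n = 4, Σs = 80, Σt = 41, Σs² = 1786, Σt² = 435, Σst = 811
nΣst − ΣsΣt = 3244 − 3280 = -36
nΣs² − (Σs)² = 7144 − 6400 = 744; nΣt² − (Σt)² = 1740 − 1681 = 59
r = -36 / √(744 × 59) = -36 / 209.5137 ≈ -0.1718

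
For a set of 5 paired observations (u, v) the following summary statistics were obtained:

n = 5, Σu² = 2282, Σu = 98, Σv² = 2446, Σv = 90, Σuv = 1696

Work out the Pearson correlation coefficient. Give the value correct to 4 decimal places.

-0.1245

r = (nΣuv − ΣuΣv) / √[(nΣu² − (Σu)²)(nΣv² − (Σv)²)]
Numerator: 5×1696 − 98×90 = -340
Denominator: √[(11410 − 9604)(12230 − 8100)] = √[1806 × 4130] = 2731.0767
r = -340 / 2731.0767 ≈ -0.1245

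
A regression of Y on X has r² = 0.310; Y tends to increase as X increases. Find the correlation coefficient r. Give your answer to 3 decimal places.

|r| = √0.310 = 0.557
The association is positive, so r = 0.557.

0.557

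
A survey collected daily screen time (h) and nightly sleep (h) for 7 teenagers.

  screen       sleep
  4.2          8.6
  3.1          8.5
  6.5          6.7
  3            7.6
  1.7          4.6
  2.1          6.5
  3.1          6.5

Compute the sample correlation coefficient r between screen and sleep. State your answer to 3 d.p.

0.343

n = 7, Σx = 23.7, Σy = 49, Σx² = 95.41, Σy² = 354.52, Σxy = 170.44
nΣxy − ΣxΣy = 1193.08 − 1161.3 = 31.78
nΣx² − (Σx)² = 667.87 − 561.69 = 106.18; nΣy² − (Σy)² = 2481.64 − 2401 = 80.64
r = 31.78 / √(106.18 × 80.64) = 31.78 / 92.5330 ≈ 0.343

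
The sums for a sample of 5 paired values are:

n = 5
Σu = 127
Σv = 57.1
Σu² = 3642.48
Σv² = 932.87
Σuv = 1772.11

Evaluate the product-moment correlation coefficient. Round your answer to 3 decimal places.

r = (nΣuv − ΣuΣv) / √[(nΣu² − (Σu)²)(nΣv² − (Σv)²)]
Numerator: 5×1772.11 − 127×57.1 = 1608.85
Denominator: √[(18212.4 − 16129)(4664.35 − 3260.41)] = √[2083.4 × 1403.94] = 1710.2540
r = 1608.85 / 1710.2540 ≈ 0.941

0.941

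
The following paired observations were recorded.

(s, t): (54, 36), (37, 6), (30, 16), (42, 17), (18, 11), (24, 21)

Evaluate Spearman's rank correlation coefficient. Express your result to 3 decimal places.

Rank s: 6, 4, 3, 5, 1, 2
Rank t: 6, 1, 3, 4, 2, 5
d = rank(s) − rank(t): 0, 3, 0, 1, -1, -3; Σd² = 20
ρ = 1 − 6Σd² / [n(n²−1)] = 1 − 6×20 / (6×35) = 1 − 120/210 ≈ 0.429

0.429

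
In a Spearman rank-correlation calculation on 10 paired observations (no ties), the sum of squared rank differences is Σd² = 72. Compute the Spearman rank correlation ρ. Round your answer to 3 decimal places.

ρ = 1 − 6Σd² / [n(n²−1)] = 1 − 6×72 / (10×99)
  = 1 − 432/990 = 1 − 0.4364 ≈ 0.564

0.564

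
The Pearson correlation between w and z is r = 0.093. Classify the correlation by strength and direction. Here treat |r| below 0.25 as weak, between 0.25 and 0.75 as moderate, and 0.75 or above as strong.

weak positive

r = 0.093 > 0 so the relationship is positive.
|r| = 0.093, which falls in the weak range.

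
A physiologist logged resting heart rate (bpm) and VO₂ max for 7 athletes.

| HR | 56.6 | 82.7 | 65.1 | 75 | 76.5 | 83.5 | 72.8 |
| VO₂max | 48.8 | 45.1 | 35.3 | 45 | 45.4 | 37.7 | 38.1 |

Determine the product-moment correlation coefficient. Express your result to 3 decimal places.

n = 7, Σx = 512.2, Σy = 295.4, Σx² = 38030.2, Σy² = 12620.6, Σxy = 21559.61
nΣxy − ΣxΣy = 150917.27 − 151303.88 = -386.61
nΣx² − (Σx)² = 266211.4 − 262348.84 = 3862.56; nΣy² − (Σy)² = 88344.2 − 87261.16 = 1083.04
r = -386.61 / √(3862.56 × 1083.04) = -386.61 / 2045.3134 ≈ -0.189

-0.189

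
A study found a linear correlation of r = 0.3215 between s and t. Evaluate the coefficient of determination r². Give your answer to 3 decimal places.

r² = (0.3215)² = 0.103

0.103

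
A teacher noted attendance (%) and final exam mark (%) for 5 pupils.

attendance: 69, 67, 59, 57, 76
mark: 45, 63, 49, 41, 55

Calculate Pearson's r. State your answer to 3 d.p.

0.513

n = 5, Σx = 328, Σy = 253, Σx² = 21756, Σy² = 13101, Σxy = 16734
nΣxy − ΣxΣy = 83670 − 82984 = 686
nΣx² − (Σx)² = 108780 − 107584 = 1196; nΣy² − (Σy)² = 65505 − 64009 = 1496
r = 686 / √(1196 × 1496) = 686 / 1337.6158 ≈ 0.513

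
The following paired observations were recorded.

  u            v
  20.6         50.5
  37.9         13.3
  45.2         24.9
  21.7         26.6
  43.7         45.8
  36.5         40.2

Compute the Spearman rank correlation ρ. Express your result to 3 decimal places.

Rank u: 1, 4, 6, 2, 5, 3
Rank v: 6, 1, 2, 3, 5, 4
d = rank(u) − rank(v): -5, 3, 4, -1, 0, -1; Σd² = 52
ρ = 1 − 6Σd² / [n(n²−1)] = 1 − 6×52 / (6×35) = 1 − 312/210 ≈ -0.486

-0.486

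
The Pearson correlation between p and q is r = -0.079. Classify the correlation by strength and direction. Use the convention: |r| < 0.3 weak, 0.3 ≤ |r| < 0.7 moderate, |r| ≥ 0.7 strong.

r = -0.079 < 0 so the relationship is negative.
|r| = 0.079, which falls in the weak range.

weak negative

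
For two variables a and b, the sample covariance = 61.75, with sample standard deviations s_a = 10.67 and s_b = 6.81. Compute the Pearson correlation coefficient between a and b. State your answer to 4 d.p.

r = Cov(a,b) / (s_a · s_b) = 61.75 / (10.67 × 6.81)
  = 61.75 / 72.6627 ≈ 0.8498

0.8498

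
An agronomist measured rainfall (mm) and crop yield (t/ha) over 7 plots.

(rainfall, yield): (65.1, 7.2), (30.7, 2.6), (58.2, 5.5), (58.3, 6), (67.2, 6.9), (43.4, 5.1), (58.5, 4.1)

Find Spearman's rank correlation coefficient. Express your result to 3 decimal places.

Rank rainfall: 6, 1, 3, 4, 7, 2, 5
Rank yield: 7, 1, 4, 5, 6, 3, 2
d = rank(rainfall) − rank(yield): -1, 0, -1, -1, 1, -1, 3; Σd² = 14
ρ = 1 − 6Σd² / [n(n²−1)] = 1 − 6×14 / (7×48) = 1 − 84/336 ≈ 0.750

0.750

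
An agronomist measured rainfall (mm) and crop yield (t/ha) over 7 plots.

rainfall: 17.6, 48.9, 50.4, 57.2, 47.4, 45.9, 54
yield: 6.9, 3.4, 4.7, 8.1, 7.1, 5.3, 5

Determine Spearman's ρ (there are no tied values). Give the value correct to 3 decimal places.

0.000

Rank rainfall: 1, 4, 5, 7, 3, 2, 6
Rank yield: 5, 1, 2, 7, 6, 4, 3
d = rank(rainfall) − rank(yield): -4, 3, 3, 0, -3, -2, 3; Σd² = 56
ρ = 1 − 6Σd² / [n(n²−1)] = 1 − 6×56 / (7×48) = 1 − 336/336 ≈ 0.000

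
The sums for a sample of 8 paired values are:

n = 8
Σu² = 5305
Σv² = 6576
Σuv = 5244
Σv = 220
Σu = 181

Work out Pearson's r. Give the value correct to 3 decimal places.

0.334

r = (nΣuv − ΣuΣv) / √[(nΣu² − (Σu)²)(nΣv² − (Σv)²)]
Numerator: 8×5244 − 181×220 = 2132
Denominator: √[(42440 − 32761)(52608 − 48400)] = √[9679 × 4208] = 6381.9458
r = 2132 / 6381.9458 ≈ 0.334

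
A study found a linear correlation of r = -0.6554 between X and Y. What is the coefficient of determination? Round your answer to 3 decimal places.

0.430

r² = (-0.6554)² = 0.430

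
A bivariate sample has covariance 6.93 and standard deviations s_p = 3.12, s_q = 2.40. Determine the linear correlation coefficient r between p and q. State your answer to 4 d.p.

0.9255

r = Cov(p,q) / (s_p · s_q) = 6.93 / (3.12 × 2.40)
  = 6.93 / 7.4880 ≈ 0.9255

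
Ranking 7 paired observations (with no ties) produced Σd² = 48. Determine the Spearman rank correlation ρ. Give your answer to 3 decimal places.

ρ = 1 − 6Σd² / [n(n²−1)] = 1 − 6×48 / (7×48)
  = 1 − 288/336 = 1 − 0.8571 ≈ 0.143

0.143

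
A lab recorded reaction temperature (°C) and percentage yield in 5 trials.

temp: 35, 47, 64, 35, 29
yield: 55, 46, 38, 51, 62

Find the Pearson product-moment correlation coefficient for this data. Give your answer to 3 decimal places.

n = 5, Σx = 210, Σy = 252, Σx² = 9596, Σy² = 13030, Σxy = 10102
nΣxy − ΣxΣy = 50510 − 52920 = -2410
nΣx² − (Σx)² = 47980 − 44100 = 3880; nΣy² − (Σy)² = 65150 − 63504 = 1646
r = -2410 / √(3880 × 1646) = -2410 / 2527.1486 ≈ -0.954

-0.954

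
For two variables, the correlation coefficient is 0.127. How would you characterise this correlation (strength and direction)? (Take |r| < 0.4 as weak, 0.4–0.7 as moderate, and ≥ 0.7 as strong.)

r = 0.127 > 0 so the relationship is positive.
|r| = 0.127, which falls in the weak range.

weak positive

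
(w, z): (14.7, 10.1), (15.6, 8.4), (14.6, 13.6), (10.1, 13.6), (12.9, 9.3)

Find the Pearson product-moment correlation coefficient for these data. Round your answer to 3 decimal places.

-0.540

n = 5, Σw = 67.9, Σz = 55, Σw² = 941.03, Σz² = 628.98, Σwz = 735.4
nΣwz − ΣwΣz = 3677 − 3734.5 = -57.5
nΣw² − (Σw)² = 4705.15 − 4610.41 = 94.74; nΣz² − (Σz)² = 3144.9 − 3025 = 119.9
r = -57.5 / √(94.74 × 119.9) = -57.5 / 106.5801 ≈ -0.540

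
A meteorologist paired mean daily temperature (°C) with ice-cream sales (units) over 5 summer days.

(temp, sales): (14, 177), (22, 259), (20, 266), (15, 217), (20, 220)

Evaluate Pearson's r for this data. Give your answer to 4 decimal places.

n = 5, Σx = 91, Σy = 1139, Σx² = 1705, Σy² = 264655, Σxy = 21151
nΣxy − ΣxΣy = 105755 − 103649 = 2106
nΣx² − (Σx)² = 8525 − 8281 = 244; nΣy² − (Σy)² = 1323275 − 1297321 = 25954
r = 2106 / √(244 × 25954) = 2106 / 2516.5007 ≈ 0.8369

0.8369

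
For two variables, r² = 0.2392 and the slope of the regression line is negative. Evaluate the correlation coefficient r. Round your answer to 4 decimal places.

-0.4891

|r| = √0.2392 = 0.4891
The association is negative, so r = −0.4891.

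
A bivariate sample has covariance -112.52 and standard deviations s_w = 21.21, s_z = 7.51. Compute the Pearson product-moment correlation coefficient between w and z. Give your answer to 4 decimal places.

r = Cov(w,z) / (s_w · s_z) = -112.52 / (21.21 × 7.51)
  = -112.52 / 159.2871 ≈ -0.7064

-0.7064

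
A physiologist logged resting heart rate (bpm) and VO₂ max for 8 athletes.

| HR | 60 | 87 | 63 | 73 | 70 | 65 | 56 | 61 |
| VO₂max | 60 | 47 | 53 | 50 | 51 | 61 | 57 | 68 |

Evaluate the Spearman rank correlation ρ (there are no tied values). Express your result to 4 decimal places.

-0.7143

Rank HR: 2, 8, 4, 7, 6, 5, 1, 3
Rank VO₂max: 6, 1, 4, 2, 3, 7, 5, 8
d = rank(HR) − rank(VO₂max): -4, 7, 0, 5, 3, -2, -4, -5; Σd² = 144
ρ = 1 − 6Σd² / [n(n²−1)] = 1 − 6×144 / (8×63) = 1 − 864/504 ≈ -0.7143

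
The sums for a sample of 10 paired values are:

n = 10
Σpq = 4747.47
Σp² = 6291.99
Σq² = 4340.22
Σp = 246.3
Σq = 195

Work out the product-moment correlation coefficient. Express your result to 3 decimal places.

-0.159

r = (nΣpq − ΣpΣq) / √[(nΣp² − (Σp)²)(nΣq² − (Σq)²)]
Numerator: 10×4747.47 − 246.3×195 = -553.8
Denominator: √[(62919.9 − 60663.69)(43402.2 − 38025)] = √[2256.21 × 5377.2] = 3483.1153
r = -553.8 / 3483.1153 ≈ -0.159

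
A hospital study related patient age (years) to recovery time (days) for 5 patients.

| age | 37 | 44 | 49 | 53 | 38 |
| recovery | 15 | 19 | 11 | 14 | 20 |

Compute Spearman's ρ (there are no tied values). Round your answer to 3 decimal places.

-0.600

Rank age: 1, 3, 4, 5, 2
Rank recovery: 3, 4, 1, 2, 5
d = rank(age) − rank(recovery): -2, -1, 3, 3, -3; Σd² = 32
ρ = 1 − 6Σd² / [n(n²−1)] = 1 − 6×32 / (5×24) = 1 − 192/120 ≈ -0.600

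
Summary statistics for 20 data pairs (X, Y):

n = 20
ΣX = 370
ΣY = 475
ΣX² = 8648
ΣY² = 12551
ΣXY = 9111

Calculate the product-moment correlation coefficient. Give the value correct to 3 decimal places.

r = (nΣXY − ΣXΣY) / √[(nΣX² − (ΣX)²)(nΣY² − (ΣY)²)]
Numerator: 20×9111 − 370×475 = 6470
Denominator: √[(172960 − 136900)(251020 − 225625)] = √[36060 × 25395] = 30261.2574
r = 6470 / 30261.2574 ≈ 0.214

0.214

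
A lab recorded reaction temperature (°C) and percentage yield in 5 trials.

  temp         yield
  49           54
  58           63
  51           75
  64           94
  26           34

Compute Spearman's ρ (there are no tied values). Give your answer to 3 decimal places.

Rank temp: 2, 4, 3, 5, 1
Rank yield: 2, 3, 4, 5, 1
d = rank(temp) − rank(yield): 0, 1, -1, 0, 0; Σd² = 2
ρ = 1 − 6Σd² / [n(n²−1)] = 1 − 6×2 / (5×24) = 1 − 12/120 ≈ 0.900

0.900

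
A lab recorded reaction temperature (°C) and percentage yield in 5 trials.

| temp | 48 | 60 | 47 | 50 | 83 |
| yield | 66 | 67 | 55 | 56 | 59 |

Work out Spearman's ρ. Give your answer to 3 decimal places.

Rank temp: 2, 4, 1, 3, 5
Rank yield: 4, 5, 1, 2, 3
d = rank(temp) − rank(yield): -2, -1, 0, 1, 2; Σd² = 10
ρ = 1 − 6Σd² / [n(n²−1)] = 1 − 6×10 / (5×24) = 1 − 60/120 ≈ 0.500

0.500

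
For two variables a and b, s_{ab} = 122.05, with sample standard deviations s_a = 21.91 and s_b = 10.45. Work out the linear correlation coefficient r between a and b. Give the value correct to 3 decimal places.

r = Cov(a,b) / (s_a · s_b) = 122.05 / (21.91 × 10.45)
  = 122.05 / 228.9595 ≈ 0.533

0.533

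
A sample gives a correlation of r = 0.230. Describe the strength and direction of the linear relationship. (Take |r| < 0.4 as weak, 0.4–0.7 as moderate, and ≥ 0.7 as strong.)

r = 0.230 > 0 so the relationship is positive.
|r| = 0.230, which falls in the weak range.

weak positive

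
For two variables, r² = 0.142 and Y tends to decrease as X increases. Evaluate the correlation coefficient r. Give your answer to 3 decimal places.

|r| = √0.142 = 0.377
The association is negative, so r = −0.377.

-0.377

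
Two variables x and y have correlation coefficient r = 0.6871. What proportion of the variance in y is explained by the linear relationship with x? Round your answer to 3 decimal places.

r² = (0.6871)² = 0.472

0.472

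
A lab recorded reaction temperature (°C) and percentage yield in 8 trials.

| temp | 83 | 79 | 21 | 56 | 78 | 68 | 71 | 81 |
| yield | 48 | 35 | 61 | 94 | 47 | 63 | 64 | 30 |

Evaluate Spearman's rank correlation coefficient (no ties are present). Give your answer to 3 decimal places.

Rank temp: 8, 6, 1, 2, 5, 3, 4, 7
Rank yield: 4, 2, 5, 8, 3, 6, 7, 1
d = rank(temp) − rank(yield): 4, 4, -4, -6, 2, -3, -3, 6; Σd² = 142
ρ = 1 − 6Σd² / [n(n²−1)] = 1 − 6×142 / (8×63) = 1 − 852/504 ≈ -0.690

-0.690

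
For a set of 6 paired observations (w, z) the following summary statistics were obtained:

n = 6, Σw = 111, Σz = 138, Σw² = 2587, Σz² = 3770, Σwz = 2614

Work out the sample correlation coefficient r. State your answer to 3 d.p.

0.108

r = (nΣwz − ΣwΣz) / √[(nΣw² − (Σw)²)(nΣz² − (Σz)²)]
Numerator: 6×2614 − 111×138 = 366
Denominator: √[(15522 − 12321)(22620 − 19044)] = √[3201 × 3576] = 3383.3084
r = 366 / 3383.3084 ≈ 0.108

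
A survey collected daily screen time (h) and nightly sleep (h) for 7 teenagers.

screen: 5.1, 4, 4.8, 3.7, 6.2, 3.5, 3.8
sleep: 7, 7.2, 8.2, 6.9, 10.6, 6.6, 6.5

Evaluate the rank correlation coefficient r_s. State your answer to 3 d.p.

Rank screen: 6, 4, 5, 2, 7, 1, 3
Rank sleep: 4, 5, 6, 3, 7, 2, 1
d = rank(screen) − rank(sleep): 2, -1, -1, -1, 0, -1, 2; Σd² = 12
ρ = 1 − 6Σd² / [n(n²−1)] = 1 − 6×12 / (7×48) = 1 − 72/336 ≈ 0.786

0.786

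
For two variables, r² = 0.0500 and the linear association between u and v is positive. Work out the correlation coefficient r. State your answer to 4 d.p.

0.2236

|r| = √0.0500 = 0.2236
The association is positive, so r = 0.2236.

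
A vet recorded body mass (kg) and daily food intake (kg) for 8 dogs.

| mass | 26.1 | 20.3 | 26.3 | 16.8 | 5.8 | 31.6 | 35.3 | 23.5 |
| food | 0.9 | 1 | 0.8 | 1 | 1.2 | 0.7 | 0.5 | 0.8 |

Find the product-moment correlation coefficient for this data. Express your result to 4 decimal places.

n = 8, Σx = 185.7, Σy = 6.9, Σx² = 4897.77, Σy² = 6.27, Σxy = 147.16
nΣxy − ΣxΣy = 1177.28 − 1281.33 = -104.05
nΣx² − (Σx)² = 39182.16 − 34484.49 = 4697.67; nΣy² − (Σy)² = 50.16 − 47.61 = 2.55
r = -104.05 / √(4697.67 × 2.55) = -104.05 / 109.4489 ≈ -0.9507

-0.9507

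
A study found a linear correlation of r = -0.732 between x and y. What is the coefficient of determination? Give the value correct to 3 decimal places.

r² = (-0.732)² = 0.536

0.536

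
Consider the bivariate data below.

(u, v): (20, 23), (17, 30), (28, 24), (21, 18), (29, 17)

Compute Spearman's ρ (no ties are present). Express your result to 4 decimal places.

-0.7000

Rank u: 2, 1, 4, 3, 5
Rank v: 3, 5, 4, 2, 1
d = rank(u) − rank(v): -1, -4, 0, 1, 4; Σd² = 34
ρ = 1 − 6Σd² / [n(n²−1)] = 1 − 6×34 / (5×24) = 1 − 204/120 ≈ -0.7000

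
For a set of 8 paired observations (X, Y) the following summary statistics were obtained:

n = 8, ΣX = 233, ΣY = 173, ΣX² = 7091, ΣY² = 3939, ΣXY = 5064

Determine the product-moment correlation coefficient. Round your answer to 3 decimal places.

r = (nΣXY − ΣXΣY) / √[(nΣX² − (ΣX)²)(nΣY² − (ΣY)²)]
Numerator: 8×5064 − 233×173 = 203
Denominator: √[(56728 − 54289)(31512 − 29929)] = √[2439 × 1583] = 1964.9267
r = 203 / 1964.9267 ≈ 0.103

0.103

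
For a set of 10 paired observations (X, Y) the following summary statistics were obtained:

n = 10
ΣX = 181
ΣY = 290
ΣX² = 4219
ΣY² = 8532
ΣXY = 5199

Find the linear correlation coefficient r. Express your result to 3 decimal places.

r = (nΣXY − ΣXΣY) / √[(nΣX² − (ΣX)²)(nΣY² − (ΣY)²)]
Numerator: 10×5199 − 181×290 = -500
Denominator: √[(42190 − 32761)(85320 − 84100)] = √[9429 × 1220] = 3391.6633
r = -500 / 3391.6633 ≈ -0.147

-0.147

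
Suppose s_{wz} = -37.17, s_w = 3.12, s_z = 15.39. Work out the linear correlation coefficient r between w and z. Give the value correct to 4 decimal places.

r = Cov(w,z) / (s_w · s_z) = -37.17 / (3.12 × 15.39)
  = -37.17 / 48.0168 ≈ -0.7741

-0.7741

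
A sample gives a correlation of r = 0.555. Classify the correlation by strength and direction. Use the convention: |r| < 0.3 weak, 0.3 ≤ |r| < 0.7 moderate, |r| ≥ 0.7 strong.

r = 0.555 > 0 so the relationship is positive.
|r| = 0.555, which falls in the moderate range.

moderate positive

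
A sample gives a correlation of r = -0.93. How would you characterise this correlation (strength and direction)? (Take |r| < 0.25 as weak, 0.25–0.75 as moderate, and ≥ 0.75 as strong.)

r = -0.93 < 0 so the relationship is negative.
|r| = 0.93, which falls in the strong range.

strong negative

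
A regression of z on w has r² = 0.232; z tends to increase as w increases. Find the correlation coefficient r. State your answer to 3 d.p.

|r| = √0.232 = 0.482
The association is positive, so r = 0.482.

0.482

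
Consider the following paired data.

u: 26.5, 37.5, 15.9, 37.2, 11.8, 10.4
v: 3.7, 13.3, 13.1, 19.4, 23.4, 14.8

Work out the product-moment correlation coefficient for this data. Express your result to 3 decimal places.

-0.193

n = 6, Σu = 139.3, Σv = 87.7, Σu² = 3992.55, Σv² = 1505.15, Σuv = 1956.81
nΣuv − ΣuΣv = 11740.86 − 12216.61 = -475.75
nΣu² − (Σu)² = 23955.3 − 19404.49 = 4550.81; nΣv² − (Σv)² = 9030.9 − 7691.29 = 1339.61
r = -475.75 / √(4550.81 × 1339.61) = -475.75 / 2469.0708 ≈ -0.193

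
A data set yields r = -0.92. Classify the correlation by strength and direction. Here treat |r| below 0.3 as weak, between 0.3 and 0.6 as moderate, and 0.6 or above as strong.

r = -0.92 < 0 so the relationship is negative.
|r| = 0.92, which falls in the strong range.

strong negative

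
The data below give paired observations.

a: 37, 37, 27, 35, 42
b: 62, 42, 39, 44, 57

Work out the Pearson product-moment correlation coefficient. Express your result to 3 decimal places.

n = 5, Σa = 178, Σb = 244, Σa² = 6456, Σb² = 12314, Σab = 8835
nΣab − ΣaΣb = 44175 − 43432 = 743
nΣa² − (Σa)² = 32280 − 31684 = 596; nΣb² − (Σb)² = 61570 − 59536 = 2034
r = 743 / √(596 × 2034) = 743 / 1101.0286 ≈ 0.675

0.675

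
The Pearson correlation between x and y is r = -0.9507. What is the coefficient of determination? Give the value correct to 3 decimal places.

r² = (-0.9507)² = 0.904

0.904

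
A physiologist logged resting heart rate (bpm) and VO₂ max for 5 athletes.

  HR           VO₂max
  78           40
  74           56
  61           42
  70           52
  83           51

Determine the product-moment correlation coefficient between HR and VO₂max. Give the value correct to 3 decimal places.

n = 5, Σx = 366, Σy = 241, Σx² = 27070, Σy² = 11805, Σxy = 17699
nΣxy − ΣxΣy = 88495 − 88206 = 289
nΣx² − (Σx)² = 135350 − 133956 = 1394; nΣy² − (Σy)² = 59025 − 58081 = 944
r = 289 / √(1394 × 944) = 289 / 1147.1425 ≈ 0.252

0.252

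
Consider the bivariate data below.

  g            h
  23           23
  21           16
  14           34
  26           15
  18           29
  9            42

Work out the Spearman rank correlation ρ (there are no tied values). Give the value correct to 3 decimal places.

Rank g: 5, 4, 2, 6, 3, 1
Rank h: 3, 2, 5, 1, 4, 6
d = rank(g) − rank(h): 2, 2, -3, 5, -1, -5; Σd² = 68
ρ = 1 − 6Σd² / [n(n²−1)] = 1 − 6×68 / (6×35) = 1 − 408/210 ≈ -0.943

-0.943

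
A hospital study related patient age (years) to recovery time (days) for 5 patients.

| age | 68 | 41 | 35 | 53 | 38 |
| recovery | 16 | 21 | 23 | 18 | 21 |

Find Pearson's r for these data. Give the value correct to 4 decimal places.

-0.9750

n = 5, Σx = 235, Σy = 99, Σx² = 11783, Σy² = 1991, Σxy = 4506
nΣxy − ΣxΣy = 22530 − 23265 = -735
nΣx² − (Σx)² = 58915 − 55225 = 3690; nΣy² − (Σy)² = 9955 − 9801 = 154
r = -735 / √(3690 × 154) = -735 / 753.8302 ≈ -0.9750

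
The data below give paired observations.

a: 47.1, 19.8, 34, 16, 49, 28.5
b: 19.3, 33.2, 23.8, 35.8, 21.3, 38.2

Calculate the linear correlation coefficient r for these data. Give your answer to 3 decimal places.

-0.864

n = 6, Σa = 194.4, Σb = 171.6, Σa² = 7235.7, Σb² = 5235.74, Σab = 5080.79
nΣab − ΣaΣb = 30484.74 − 33359.04 = -2874.3
nΣa² − (Σa)² = 43414.2 − 37791.36 = 5622.84; nΣb² − (Σb)² = 31414.44 − 29446.56 = 1967.88
r = -2874.3 / √(5622.84 × 1967.88) = -2874.3 / 3326.4207 ≈ -0.864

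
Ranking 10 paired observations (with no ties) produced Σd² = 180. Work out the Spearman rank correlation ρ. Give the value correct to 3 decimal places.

-0.091

ρ = 1 − 6Σd² / [n(n²−1)] = 1 − 6×180 / (10×99)
  = 1 − 1080/990 = 1 − 1.0909 ≈ -0.091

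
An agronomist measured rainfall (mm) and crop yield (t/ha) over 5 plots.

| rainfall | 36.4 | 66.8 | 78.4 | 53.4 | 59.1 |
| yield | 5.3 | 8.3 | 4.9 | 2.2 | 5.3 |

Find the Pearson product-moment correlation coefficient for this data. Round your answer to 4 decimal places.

0.2431

n = 5, Σx = 294.1, Σy = 26, Σx² = 18278.13, Σy² = 153.92, Σxy = 1562.23
nΣxy − ΣxΣy = 7811.15 − 7646.6 = 164.55
nΣx² − (Σx)² = 91390.65 − 86494.81 = 4895.84; nΣy² − (Σy)² = 769.6 − 676 = 93.6
r = 164.55 / √(4895.84 × 93.6) = 164.55 / 676.9421 ≈ 0.2431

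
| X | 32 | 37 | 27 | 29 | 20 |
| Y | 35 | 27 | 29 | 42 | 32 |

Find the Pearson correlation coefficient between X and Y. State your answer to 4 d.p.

-0.1693

n = 5, ΣX = 145, ΣY = 165, ΣX² = 4363, ΣY² = 5583, ΣXY = 4760
nΣXY − ΣXΣY = 23800 − 23925 = -125
nΣX² − (ΣX)² = 21815 − 21025 = 790; nΣY² − (ΣY)² = 27915 − 27225 = 690
r = -125 / √(790 × 690) = -125 / 738.3089 ≈ -0.1693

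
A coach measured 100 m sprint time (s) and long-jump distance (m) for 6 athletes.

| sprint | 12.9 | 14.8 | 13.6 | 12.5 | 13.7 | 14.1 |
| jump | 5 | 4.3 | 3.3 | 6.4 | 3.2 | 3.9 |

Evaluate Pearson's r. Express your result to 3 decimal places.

n = 6, Σx = 81.6, Σy = 26.1, Σx² = 1113.16, Σy² = 120.79, Σxy = 351.85
nΣxy − ΣxΣy = 2111.1 − 2129.76 = -18.66
nΣx² − (Σx)² = 6678.96 − 6658.56 = 20.4; nΣy² − (Σy)² = 724.74 − 681.21 = 43.53
r = -18.66 / √(20.4 × 43.53) = -18.66 / 29.7995 ≈ -0.626

-0.626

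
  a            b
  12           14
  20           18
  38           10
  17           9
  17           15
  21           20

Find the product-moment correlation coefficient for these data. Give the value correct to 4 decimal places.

-0.2871

n = 6, Σa = 125, Σb = 86, Σa² = 3007, Σb² = 1326, Σab = 1736
nΣab − ΣaΣb = 10416 − 10750 = -334
nΣa² − (Σa)² = 18042 − 15625 = 2417; nΣb² − (Σb)² = 7956 − 7396 = 560
r = -334 / √(2417 × 560) = -334 / 1163.4088 ≈ -0.2871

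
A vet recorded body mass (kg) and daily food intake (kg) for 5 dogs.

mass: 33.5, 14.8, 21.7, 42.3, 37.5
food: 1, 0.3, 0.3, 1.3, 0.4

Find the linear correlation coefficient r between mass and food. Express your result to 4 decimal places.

n = 5, Σx = 149.8, Σy = 3.3, Σx² = 5007.72, Σy² = 3.03, Σxy = 114.44
nΣxy − ΣxΣy = 572.2 − 494.34 = 77.86
nΣx² − (Σx)² = 25038.6 − 22440.04 = 2598.56; nΣy² − (Σy)² = 15.15 − 10.89 = 4.26
r = 77.86 / √(2598.56 × 4.26) = 77.86 / 105.2134 ≈ 0.7400

0.7400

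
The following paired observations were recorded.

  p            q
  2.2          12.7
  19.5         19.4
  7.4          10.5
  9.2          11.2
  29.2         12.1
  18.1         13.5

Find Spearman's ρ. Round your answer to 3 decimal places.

0.371

Rank p: 1, 5, 2, 3, 6, 4
Rank q: 4, 6, 1, 2, 3, 5
d = rank(p) − rank(q): -3, -1, 1, 1, 3, -1; Σd² = 22
ρ = 1 − 6Σd² / [n(n²−1)] = 1 − 6×22 / (6×35) = 1 − 132/210 ≈ 0.371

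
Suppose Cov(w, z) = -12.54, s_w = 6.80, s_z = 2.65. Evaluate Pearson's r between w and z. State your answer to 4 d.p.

-0.6959

r = Cov(w,z) / (s_w · s_z) = -12.54 / (6.80 × 2.65)
  = -12.54 / 18.0200 ≈ -0.6959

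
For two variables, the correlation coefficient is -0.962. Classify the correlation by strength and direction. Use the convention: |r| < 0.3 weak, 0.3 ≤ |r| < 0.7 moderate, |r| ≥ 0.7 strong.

strong negative

r = -0.962 < 0 so the relationship is negative.
|r| = 0.962, which falls in the strong range.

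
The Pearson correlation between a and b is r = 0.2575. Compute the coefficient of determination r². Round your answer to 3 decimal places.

r² = (0.2575)² = 0.066

0.066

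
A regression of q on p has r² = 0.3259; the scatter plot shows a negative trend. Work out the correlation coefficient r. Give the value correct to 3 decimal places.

-0.571

|r| = √0.3259 = 0.571
The association is negative, so r = −0.571.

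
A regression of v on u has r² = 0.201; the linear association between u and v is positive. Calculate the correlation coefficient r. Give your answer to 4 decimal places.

|r| = √0.201 = 0.4483
The association is positive, so r = 0.4483.

0.4483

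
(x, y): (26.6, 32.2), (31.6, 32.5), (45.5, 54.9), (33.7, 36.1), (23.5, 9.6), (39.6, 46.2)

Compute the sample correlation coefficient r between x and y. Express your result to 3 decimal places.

0.934

n = 6, Σx = 200.5, Σy = 211.5, Σx² = 7032.47, Σy² = 8636.91, Σxy = 7653.16
nΣxy − ΣxΣy = 45918.96 − 42405.75 = 3513.21
nΣx² − (Σx)² = 42194.82 − 40200.25 = 1994.57; nΣy² − (Σy)² = 51821.46 − 44732.25 = 7089.21
r = 3513.21 / √(1994.57 × 7089.21) = 3513.21 / 3760.3092 ≈ 0.934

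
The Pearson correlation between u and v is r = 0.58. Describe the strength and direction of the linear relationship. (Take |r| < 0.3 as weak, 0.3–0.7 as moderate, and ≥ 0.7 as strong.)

r = 0.58 > 0 so the relationship is positive.
|r| = 0.58, which falls in the moderate range.

moderate positive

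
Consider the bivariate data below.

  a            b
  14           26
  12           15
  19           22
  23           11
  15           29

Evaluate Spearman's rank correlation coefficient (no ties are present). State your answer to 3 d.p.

Rank a: 2, 1, 4, 5, 3
Rank b: 4, 2, 3, 1, 5
d = rank(a) − rank(b): -2, -1, 1, 4, -2; Σd² = 26
ρ = 1 − 6Σd² / [n(n²−1)] = 1 − 6×26 / (5×24) = 1 − 156/120 ≈ -0.300

-0.300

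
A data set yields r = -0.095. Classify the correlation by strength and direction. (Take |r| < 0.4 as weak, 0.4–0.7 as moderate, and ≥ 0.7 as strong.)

r = -0.095 < 0 so the relationship is negative.
|r| = 0.095, which falls in the weak range.

weak negative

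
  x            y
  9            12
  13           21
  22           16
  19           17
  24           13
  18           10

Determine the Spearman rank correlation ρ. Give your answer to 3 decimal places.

Rank x: 1, 2, 5, 4, 6, 3
Rank y: 2, 6, 4, 5, 3, 1
d = rank(x) − rank(y): -1, -4, 1, -1, 3, 2; Σd² = 32
ρ = 1 − 6Σd² / [n(n²−1)] = 1 − 6×32 / (6×35) = 1 − 192/210 ≈ 0.086

0.086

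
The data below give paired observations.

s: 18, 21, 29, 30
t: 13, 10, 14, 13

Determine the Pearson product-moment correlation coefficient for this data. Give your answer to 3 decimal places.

0.488

n = 4, Σs = 98, Σt = 50, Σs² = 2506, Σt² = 634, Σst = 1240
nΣst − ΣsΣt = 4960 − 4900 = 60
nΣs² − (Σs)² = 10024 − 9604 = 420; nΣt² − (Σt)² = 2536 − 2500 = 36
r = 60 / √(420 × 36) = 60 / 122.9634 ≈ 0.488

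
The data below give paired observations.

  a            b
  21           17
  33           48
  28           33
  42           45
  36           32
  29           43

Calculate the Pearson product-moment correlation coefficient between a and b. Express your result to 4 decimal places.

n = 6, Σa = 189, Σb = 218, Σa² = 6215, Σb² = 8580, Σab = 7154
nΣab − ΣaΣb = 42924 − 41202 = 1722
nΣa² − (Σa)² = 37290 − 35721 = 1569; nΣb² − (Σb)² = 51480 − 47524 = 3956
r = 1722 / √(1569 × 3956) = 1722 / 2491.3779 ≈ 0.6912

0.6912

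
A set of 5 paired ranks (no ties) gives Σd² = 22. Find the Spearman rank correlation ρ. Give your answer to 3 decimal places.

-0.100

ρ = 1 − 6Σd² / [n(n²−1)] = 1 − 6×22 / (5×24)
  = 1 − 132/120 = 1 − 1.1000 ≈ -0.100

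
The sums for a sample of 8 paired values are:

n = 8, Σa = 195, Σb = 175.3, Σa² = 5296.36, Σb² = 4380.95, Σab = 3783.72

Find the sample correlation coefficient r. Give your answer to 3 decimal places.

-0.904

r = (nΣab − ΣaΣb) / √[(nΣa² − (Σa)²)(nΣb² − (Σb)²)]
Numerator: 8×3783.72 − 195×175.3 = -3913.74
Denominator: √[(42370.88 − 38025)(35047.6 − 30730.09)] = √[4345.88 × 4317.51] = 4331.6718
r = -3913.74 / 4331.6718 ≈ -0.904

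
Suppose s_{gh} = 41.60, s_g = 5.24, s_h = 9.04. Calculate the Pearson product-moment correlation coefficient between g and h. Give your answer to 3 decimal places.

r = Cov(g,h) / (s_g · s_h) = 41.60 / (5.24 × 9.04)
  = 41.60 / 47.3696 ≈ 0.878

0.878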